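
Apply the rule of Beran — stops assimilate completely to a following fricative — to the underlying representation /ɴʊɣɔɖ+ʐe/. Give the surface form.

[ɴʊɣɔʐʐe]

/ɖ/ is the segment targeted by the rule; it sits immediately before /ʐ/, so it assimilates completely and surfaces as [ʐ].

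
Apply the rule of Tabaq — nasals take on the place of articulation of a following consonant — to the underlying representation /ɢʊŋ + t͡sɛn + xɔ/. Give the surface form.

The rule targets /ŋ/ (voiced velar nasal), which sits before the trigger /t͡s/ (alveolar).
Changing only its place to alveolar gives [n] — the voiced alveolar nasal.
The same rule applies at the second boundary: /n/ → [ŋ] next to /x/.

[ɢʊnt͡sɛŋxɔ]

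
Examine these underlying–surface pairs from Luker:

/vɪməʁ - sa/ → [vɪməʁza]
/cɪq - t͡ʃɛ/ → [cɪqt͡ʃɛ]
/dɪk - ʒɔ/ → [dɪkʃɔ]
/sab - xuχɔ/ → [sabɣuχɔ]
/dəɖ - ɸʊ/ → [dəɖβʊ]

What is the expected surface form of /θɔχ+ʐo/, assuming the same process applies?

[θɔχʂo]

The data show progressive voicing assimilation: /s/ → [z] after /ʁ/; /ʒ/ → [ʃ] after /k/; /x/ → [ɣ] after /b/; /ɸ/ → [β] after /ɖ/. In each pair only voicing changes, matching the preceding consonant, while place and manner stay constant.
No alternation appears in [cɪqt͡ʃɛ]: there the adjacent consonants already agree in voicing (/t͡ʃ/ and /q/ are both voiceless), so this form is consistent with the same rule.
/ʐ/ is a voiced retroflex fricative. The preceding trigger /χ/ is voiceless, so /ʐ/ must become voiceless as well.
A voiceless retroflex fricative is [ʂ], so the surface segment is [ʂ].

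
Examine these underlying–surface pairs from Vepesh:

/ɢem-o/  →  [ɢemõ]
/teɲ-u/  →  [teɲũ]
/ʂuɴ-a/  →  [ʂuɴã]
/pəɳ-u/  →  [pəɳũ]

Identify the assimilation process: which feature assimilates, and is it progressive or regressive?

The vowel /o/ surfaces as nasalised [õ] next to the preceding nasal /m/ — it has acquired the [+nasal] feature of its neighbour.
Likewise in the remaining data: /u/ → [ũ] after /ɲ/; /a/ → [ã] after /ɴ/; /u/ → [ũ] after /ɳ/ — each time a vowel is nasalised next to a preceding nasal.
Because the conditioning nasal is to the left of the vowel that changes, the process is progressive (perseverative).

progressive nasality assimilation (vowel nasalisation)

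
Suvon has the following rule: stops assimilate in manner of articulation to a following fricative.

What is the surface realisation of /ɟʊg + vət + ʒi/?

The rule targets /g/ (voiced velar stop), which sits before the trigger /v/ (fricative).
The voiced velar fricative is [ɣ], so /g/ → [ɣ].
At the second juncture, /t/ likewise becomes [s] adjacent to /ʒ/.

[ɟʊɣvəsʒi]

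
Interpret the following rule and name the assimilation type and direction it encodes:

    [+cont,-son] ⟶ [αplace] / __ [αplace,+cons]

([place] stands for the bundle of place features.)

regressive place assimilation

The shared variable α links the value of the place features (abbreviated [place]) on the target to the same value on the neighbouring segment, so place is the feature that assimilates.
The conditioning segment sits to the right of the focus bar, meaning the trigger follows the segment that changes — regressive assimilation.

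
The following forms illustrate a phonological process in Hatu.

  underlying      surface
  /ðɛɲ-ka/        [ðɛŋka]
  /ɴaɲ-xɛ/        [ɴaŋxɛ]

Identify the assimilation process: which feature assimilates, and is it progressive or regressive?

Comparing underlying and surface forms, /ɲ/ → [ŋ] is the alternation; the neighbouring /k/ is constant.
The change palatal → velar matches the place of the following /k/, identifying this as place assimilation.
Manner and voice are unchanged, so the assimilation is partial, not total.
Checking the remaining alternation: /ɲ/ → [ŋ] before /x/ (palatal → velar, matching velar) — only place changes, and always toward the following segment.
Since the segment that changes precedes the conditioning segment, the assimilation is regressive.

regressive place assimilation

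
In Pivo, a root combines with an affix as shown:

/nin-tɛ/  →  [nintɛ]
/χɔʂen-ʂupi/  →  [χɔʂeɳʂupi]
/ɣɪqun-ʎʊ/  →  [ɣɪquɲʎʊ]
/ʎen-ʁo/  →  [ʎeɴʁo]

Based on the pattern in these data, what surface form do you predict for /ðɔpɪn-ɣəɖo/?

[ðɔpɪŋɣəɖo]

The data show regressive place assimilation: /n/ → [ɳ] before /ʂ/; /n/ → [ɲ] before /ʎ/; /n/ → [ɴ] before /ʁ/. In each pair only place changes, matching the following consonant, while manner and voice stay constant.
Nothing changes in [nintɛ]: there the adjacent consonants already agree in place (/n/ and /t/ are both alveolar), so this form is consistent with the same rule.
/n/ is a voiced alveolar nasal. The following trigger /ɣ/ is velar, so /n/ must become velar as well.
Changing only its place to velar gives [ŋ] — the voiced velar nasal.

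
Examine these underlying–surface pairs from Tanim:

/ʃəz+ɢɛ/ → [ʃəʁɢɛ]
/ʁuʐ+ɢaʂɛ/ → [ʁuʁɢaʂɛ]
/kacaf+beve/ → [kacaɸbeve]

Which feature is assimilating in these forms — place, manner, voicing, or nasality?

place

The segment that alternates is /z/, which surfaces as [ʁ] when adjacent to /ɢ/.
/z/ is alveolar while /ɢ/ is uvular; the output [ʁ] is uvular, matching the trigger — so the feature that spreads is place.
Checking the remaining alternations: /ʐ/ → [ʁ] before /ɢ/ (retroflex → uvular, matching uvular); /f/ → [ɸ] before /b/ (labiodental → bilabial, matching bilabial) — only place changes, and always toward the following segment.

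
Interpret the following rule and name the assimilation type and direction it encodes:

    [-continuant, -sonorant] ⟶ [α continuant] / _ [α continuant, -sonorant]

The rule copies [continuant] (continuancy) from the environment onto the target stops; since [±continuant] encodes the stop/fricative manner contrast, the assimilating dimension is manner.
The conditioning segment sits to the right of the focus bar, meaning the trigger follows the segment that changes — regressive assimilation.

regressive manner assimilation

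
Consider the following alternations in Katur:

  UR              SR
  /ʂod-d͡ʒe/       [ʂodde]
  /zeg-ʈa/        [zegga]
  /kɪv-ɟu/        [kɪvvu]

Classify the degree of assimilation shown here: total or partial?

The segment that alternates is /d͡ʒ/, which surfaces as [d] when adjacent to /d/.
The output [d] is identical to the trigger /d/ — every feature (place, manner, voicing) has been copied — so this is total assimilation.
The other forms behave the same way: /ʈ/ → [g] after /g/; /ɟ/ → [v] after /v/ — in each case the output is a copy of the preceding consonant.

total assimilation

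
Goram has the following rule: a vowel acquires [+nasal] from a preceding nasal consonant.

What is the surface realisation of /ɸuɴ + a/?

[ɸuɴã]

The vowel /a/ is adjacent to the preceding nasal /ɴ/, so it acquires [+nasal] and surfaces as [ã].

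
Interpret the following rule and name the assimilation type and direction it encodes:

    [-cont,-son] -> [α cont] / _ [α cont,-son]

The shared variable α links the value of [cont] on the target to that of the neighbouring obstruent. [cont] distinguishes stops from fricatives — a manner-of-articulation feature — so this is manner assimilation.
Since the environment is written after the underscore, the trigger follows the target; the direction is regressive.

regressive manner assimilation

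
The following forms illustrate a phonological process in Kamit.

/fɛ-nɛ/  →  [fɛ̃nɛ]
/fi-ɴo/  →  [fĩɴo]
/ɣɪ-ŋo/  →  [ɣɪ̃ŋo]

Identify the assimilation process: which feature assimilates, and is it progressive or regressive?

regressive nasality assimilation (vowel nasalisation)

The vowel /ɛ/ surfaces as nasalised [ɛ̃] next to the following nasal /n/ — it has acquired the [+nasal] feature of its neighbour.
Likewise in the remaining data: /i/ → [ĩ] before /ɴ/; /ɪ/ → [ɪ̃] before /ŋ/ — each time a vowel is nasalised next to a following nasal.
Because the conditioning nasal is to the right of the vowel that changes, the process is regressive (anticipatory).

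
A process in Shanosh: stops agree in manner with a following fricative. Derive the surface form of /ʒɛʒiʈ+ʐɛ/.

The rule targets /ʈ/ (voiceless retroflex stop), which sits before the trigger /ʐ/ (fricative).
A voiceless retroflex fricative is [ʂ], so the surface segment is [ʂ].

[ʒɛʒiʂʐɛ]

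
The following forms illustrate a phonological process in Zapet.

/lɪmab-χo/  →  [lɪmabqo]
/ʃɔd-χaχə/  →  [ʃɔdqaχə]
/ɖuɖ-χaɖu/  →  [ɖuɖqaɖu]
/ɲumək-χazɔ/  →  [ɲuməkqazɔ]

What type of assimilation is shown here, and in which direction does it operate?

Comparing underlying and surface forms, /χ/ → [q] is the alternation; the neighbouring /b/ is constant.
The change fricative → stop matches the manner of the preceding /b/, identifying this as manner assimilation.
Place and voice are unchanged, so the assimilation is partial, not total.
Checking the remaining alternations: /χ/ → [q] after /d/ (fricative → stop, matching a stop); /χ/ → [q] after /ɖ/ (fricative → stop, matching a stop); /χ/ → [q] after /k/ (fricative → stop, matching a stop) — only manner changes, and always toward the preceding segment.
The trigger is the preceding segment, so the direction is progressive (perseverative).

progressive manner assimilation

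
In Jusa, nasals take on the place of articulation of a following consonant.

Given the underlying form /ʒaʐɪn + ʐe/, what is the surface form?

[ʒaʐɪɳʐe]

The rule targets /n/ (voiced alveolar nasal), which sits before the trigger /ʐ/ (retroflex).
Changing only its place to retroflex gives [ɳ] — the voiced retroflex nasal.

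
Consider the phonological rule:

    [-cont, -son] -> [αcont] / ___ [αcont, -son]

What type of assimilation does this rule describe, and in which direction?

regressive manner assimilation

The shared variable α links the value of [cont] on the target to that of the neighbouring obstruent. [cont] distinguishes stops from fricatives — a manner-of-articulation feature — so this is manner assimilation.
The conditioning segment sits to the right of the focus bar, meaning the trigger follows the segment that changes — regressive assimilation.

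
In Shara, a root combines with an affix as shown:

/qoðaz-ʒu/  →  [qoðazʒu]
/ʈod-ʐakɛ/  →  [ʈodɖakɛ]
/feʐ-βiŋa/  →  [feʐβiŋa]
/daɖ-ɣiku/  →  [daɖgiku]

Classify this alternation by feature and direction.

Underlying /ʐ/ is realised as [ɖ] next to /d/; /d/ itself does not change.
/ʐ/ is a fricative while /d/ is a stop; the output [ɖ] is a stop, matching the trigger — so the feature that spreads is manner.
Place and voice are unchanged, so the assimilation is partial, not total.
The other alternating form patterns the same way: /ɣ/ → [g] after /ɖ/ (fricative → stop, matching a stop) — only manner changes, and always toward the preceding segment.
No alternation appears in [qoðazʒu], [feʐβiŋa]: there the adjacent consonants already agree in manner (/ʒ/ and /z/ are both fricatives; /β/ and /ʐ/ are both fricatives), so these forms are consistent with the same rule.
The trigger is the preceding segment, so the direction is progressive (perseverative).

progressive manner assimilation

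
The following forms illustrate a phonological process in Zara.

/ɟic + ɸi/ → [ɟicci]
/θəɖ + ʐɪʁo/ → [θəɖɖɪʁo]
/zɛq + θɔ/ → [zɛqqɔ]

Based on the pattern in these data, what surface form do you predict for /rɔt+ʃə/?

The data show progressive total assimilation (/ɸ/ → [c] after /c/; /ʐ/ → [ɖ] after /ɖ/; /θ/ → [q] after /q/): in every case the target segment becomes identical to its preceding neighbour, copying more than a single feature.
/ʃ/ is the segment targeted by the rule; it sits immediately after /t/, so it assimilates completely and surfaces as [t].

[rɔttə]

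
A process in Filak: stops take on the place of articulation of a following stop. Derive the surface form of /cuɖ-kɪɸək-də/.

/ɖ/ is a voiced retroflex stop. The following trigger /k/ is velar, so /ɖ/ must become velar as well.
The voiced velar stop is [g], so /ɖ/ → [g].
At the second juncture, /k/ likewise becomes [t] adjacent to /d/.

[cugkɪɸətdə]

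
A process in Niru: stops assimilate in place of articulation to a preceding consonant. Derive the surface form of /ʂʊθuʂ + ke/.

[ʂʊθuʂʈe]

/k/ is a voiceless velar stop. The preceding trigger /ʂ/ is retroflex, so /k/ must become retroflex as well.
A voiceless retroflex stop is [ʈ], so the surface segment is [ʈ].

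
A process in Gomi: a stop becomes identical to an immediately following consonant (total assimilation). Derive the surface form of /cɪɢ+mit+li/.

/ɢ/ is the segment targeted by the rule; it sits immediately before /m/, so it assimilates completely and surfaces as [m].
At the second juncture, /t/ likewise becomes [l] adjacent to /l/.

[cɪmmilli]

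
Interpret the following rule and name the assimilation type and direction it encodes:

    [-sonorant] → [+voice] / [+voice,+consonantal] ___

progressive voicing assimilation

The structural change is [+voice], and the conditioning segment [+voice,+consonantal] (a voiced consonant) is itself voiced, so the target comes to share the voicing of its neighbour — voicing assimilation.
Since the environment is written before the underscore, the trigger precedes the target; the direction is progressive.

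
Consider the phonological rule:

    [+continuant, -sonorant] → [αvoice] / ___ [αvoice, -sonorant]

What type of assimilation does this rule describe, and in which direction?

The rule copies [voice] from the environment onto the target, so the assimilating feature is voicing.
The conditioning segment sits to the right of the focus bar, meaning the trigger follows the segment that changes — regressive assimilation.

regressive voicing assimilation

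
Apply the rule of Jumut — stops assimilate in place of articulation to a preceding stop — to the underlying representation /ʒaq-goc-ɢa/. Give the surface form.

[ʒaqɢocɟa]

The rule targets /g/ (voiced velar stop), which sits after the trigger /q/ (uvular).
The voiced uvular stop is [ɢ], so /g/ → [ɢ].
At the second juncture, /ɢ/ likewise becomes [ɟ] adjacent to /c/.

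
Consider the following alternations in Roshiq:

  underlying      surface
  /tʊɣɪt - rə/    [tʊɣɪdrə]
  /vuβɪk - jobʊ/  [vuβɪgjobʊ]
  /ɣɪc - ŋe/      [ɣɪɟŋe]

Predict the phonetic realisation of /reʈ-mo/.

The data show regressive voicing assimilation: /t/ → [d] before /r/; /k/ → [g] before /j/; /c/ → [ɟ] before /ŋ/. In each pair only voicing changes, matching the following consonant, while place and manner stay constant.
/ʈ/ is a voiceless retroflex stop. The following trigger /m/ is voiced, so /ʈ/ must become voiced as well.
A voiced retroflex stop is [ɖ], so the surface segment is [ɖ].

[reɖmo]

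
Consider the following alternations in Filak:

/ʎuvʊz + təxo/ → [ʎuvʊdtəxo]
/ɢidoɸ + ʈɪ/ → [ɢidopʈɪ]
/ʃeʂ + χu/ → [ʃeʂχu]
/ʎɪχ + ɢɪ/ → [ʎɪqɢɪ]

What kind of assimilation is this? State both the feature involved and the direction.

The segment that alternates is /z/, which surfaces as [d] when adjacent to /t/.
The change fricative → stop matches the manner of the following /t/, identifying this as manner assimilation.
Place and voice are unchanged, so the assimilation is partial, not total.
The same holds elsewhere in the data: /ɸ/ → [p] before /ʈ/ (fricative → stop, matching a stop); /χ/ → [q] before /ɢ/ (fricative → stop, matching a stop) — only manner changes, and always toward the following segment.
Nothing changes in [ʃeʂχu]: there the adjacent consonants already agree in manner (/ʂ/ and /χ/ are both fricatives), so this form is consistent with the same rule.
The trigger is the following segment, so the direction is regressive (anticipatory).

regressive manner assimilation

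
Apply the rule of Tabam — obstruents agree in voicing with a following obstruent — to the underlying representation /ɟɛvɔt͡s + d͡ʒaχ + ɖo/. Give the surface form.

The rule targets /t͡s/ (voiceless alveolar affricate), which sits before the trigger /d͡ʒ/ (voiced).
A voiced alveolar affricate is [d͡z], so the surface segment is [d͡z].
The same rule applies at the second boundary: /χ/ → [ʁ] next to /ɖ/.

[ɟɛvɔd͡zd͡ʒaʁɖo]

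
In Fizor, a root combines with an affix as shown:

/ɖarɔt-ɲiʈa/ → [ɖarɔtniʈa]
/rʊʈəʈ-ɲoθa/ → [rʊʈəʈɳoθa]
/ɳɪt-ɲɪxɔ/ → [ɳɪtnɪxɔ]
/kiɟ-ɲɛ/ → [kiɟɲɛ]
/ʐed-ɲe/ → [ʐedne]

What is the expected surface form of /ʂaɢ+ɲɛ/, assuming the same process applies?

[ʂaɢɴɛ]

The data show progressive place assimilation: /ɲ/ → [n] after /t/; /ɲ/ → [ɳ] after /ʈ/; /ɲ/ → [n] after /d/. In each pair only place changes, matching the preceding consonant, while manner and voice stay constant.
Nothing changes in [kiɟɲɛ]: there the adjacent consonants already agree in place (/ɲ/ and /ɟ/ are both palatal), so this form is consistent with the same rule.
The rule targets /ɲ/ (voiced palatal nasal), which sits after the trigger /ɢ/ (uvular).
A voiced uvular nasal is [ɴ], so the surface segment is [ɴ].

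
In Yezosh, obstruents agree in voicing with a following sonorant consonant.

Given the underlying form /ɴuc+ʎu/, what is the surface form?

[ɴuɟʎu]

/c/ is a voiceless palatal stop. The following trigger /ʎ/ is voiced, so /c/ must become voiced as well.
A voiced palatal stop is [ɟ], so the surface segment is [ɟ].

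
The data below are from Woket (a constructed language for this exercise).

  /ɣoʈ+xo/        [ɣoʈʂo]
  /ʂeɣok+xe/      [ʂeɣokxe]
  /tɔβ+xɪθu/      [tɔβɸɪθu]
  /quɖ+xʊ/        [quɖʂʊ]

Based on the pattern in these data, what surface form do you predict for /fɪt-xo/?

[fɪtso]

The data show progressive place assimilation: /x/ → [ʂ] after /ʈ/; /x/ → [ɸ] after /β/; /x/ → [ʂ] after /ɖ/. In each pair only place changes, matching the preceding consonant, while manner and voice stay constant.
No alternation appears in [ʂeɣokxe]: there the adjacent consonants already agree in place (/x/ and /k/ are both velar), so this form is consistent with the same rule.
The rule targets /x/ (voiceless velar fricative), which sits after the trigger /t/ (alveolar).
A voiceless alveolar fricative is [s], so the surface segment is [s].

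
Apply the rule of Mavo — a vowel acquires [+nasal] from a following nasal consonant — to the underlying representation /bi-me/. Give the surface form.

/i/ sits next to the nasal /m/ and is therefore nasalised to [ĩ].

[bĩme]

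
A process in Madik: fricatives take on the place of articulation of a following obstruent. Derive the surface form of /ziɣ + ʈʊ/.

[ziʐʈʊ]

The rule targets /ɣ/ (voiced velar fricative), which sits before the trigger /ʈ/ (retroflex).
The voiced retroflex fricative is [ʐ], so /ɣ/ → [ʐ].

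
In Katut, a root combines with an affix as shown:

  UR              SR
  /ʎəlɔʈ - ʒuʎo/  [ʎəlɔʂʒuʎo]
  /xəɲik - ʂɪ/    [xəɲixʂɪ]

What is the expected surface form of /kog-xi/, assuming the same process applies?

The data show regressive manner assimilation: /ʈ/ → [ʂ] before /ʒ/; /k/ → [x] before /ʂ/. In each pair only manner changes, matching the following consonant, while place and voice stay constant.
/g/ is a voiced velar stop. The following trigger /x/ is a fricative, so /g/ must become a fricative as well.
The voiced velar fricative is [ɣ], so /g/ → [ɣ].

[koɣxi]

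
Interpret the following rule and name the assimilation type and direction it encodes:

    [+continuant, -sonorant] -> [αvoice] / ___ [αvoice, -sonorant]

The shared variable α links the value of [voice] on the target to the same value on the neighbouring segment, so voicing is the feature that assimilates.
Since the environment is written after the underscore, the trigger follows the target; the direction is regressive.

regressive voicing assimilation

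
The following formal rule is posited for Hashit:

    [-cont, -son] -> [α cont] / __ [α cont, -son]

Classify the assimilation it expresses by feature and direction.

The rule copies [cont] (continuancy) from the environment onto the target stops; since [±cont] encodes the stop/fricative manner contrast, the assimilating dimension is manner.
Since the environment is written after the underscore, the trigger follows the target; the direction is regressive.

regressive manner assimilation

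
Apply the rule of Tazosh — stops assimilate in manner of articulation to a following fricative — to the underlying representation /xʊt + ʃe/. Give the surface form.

[xʊsʃe]

/t/ is a voiceless alveolar stop. The following trigger /ʃ/ is a fricative, so /t/ must become a fricative as well.
A voiceless alveolar fricative is [s], so the surface segment is [s].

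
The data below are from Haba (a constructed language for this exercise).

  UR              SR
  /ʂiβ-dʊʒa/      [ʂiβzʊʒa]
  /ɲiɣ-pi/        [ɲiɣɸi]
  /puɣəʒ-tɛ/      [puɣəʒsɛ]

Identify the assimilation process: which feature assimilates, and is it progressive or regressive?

Underlying /d/ is realised as [z] next to /β/; /β/ itself does not change.
The change stop → fricative matches the manner of the preceding /β/, identifying this as manner assimilation.
Place and voice are unchanged, so the assimilation is partial, not total.
The same holds elsewhere in the data: /p/ → [ɸ] after /ɣ/ (stop → fricative, matching a fricative); /t/ → [s] after /ʒ/ (stop → fricative, matching a fricative) — only manner changes, and always toward the preceding segment.
The trigger is the preceding segment, so the direction is progressive (perseverative).

progressive manner assimilation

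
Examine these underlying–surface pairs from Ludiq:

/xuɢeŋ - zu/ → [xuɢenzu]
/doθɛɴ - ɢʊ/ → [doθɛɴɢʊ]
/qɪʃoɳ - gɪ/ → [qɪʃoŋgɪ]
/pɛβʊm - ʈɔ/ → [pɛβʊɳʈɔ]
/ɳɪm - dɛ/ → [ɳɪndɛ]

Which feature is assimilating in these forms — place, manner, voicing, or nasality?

Underlying /ŋ/ is realised as [n] next to /z/; /z/ itself does not change.
/ŋ/ is velar while /z/ is alveolar; the output [n] is alveolar, matching the trigger — so the feature that spreads is place.
The same holds elsewhere in the data: /ɳ/ → [ŋ] before /g/ (retroflex → velar, matching velar); /m/ → [ɳ] before /ʈ/ (bilabial → retroflex, matching retroflex); /m/ → [n] before /d/ (bilabial → alveolar, matching alveolar) — only place changes, and always toward the following segment.
Nothing changes in [doθɛɴɢʊ]: there the adjacent consonants already agree in place (/ɴ/ and /ɢ/ are both uvular), so this form is consistent with the same rule.

place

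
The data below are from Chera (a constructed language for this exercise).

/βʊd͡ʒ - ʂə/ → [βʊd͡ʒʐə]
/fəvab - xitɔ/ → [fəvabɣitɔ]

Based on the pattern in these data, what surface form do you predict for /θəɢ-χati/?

The data show progressive voicing assimilation: /ʂ/ → [ʐ] after /d͡ʒ/; /x/ → [ɣ] after /b/. In each pair only voicing changes, matching the preceding consonant, while place and manner stay constant.
/χ/ is a voiceless uvular fricative. The preceding trigger /ɢ/ is voiced, so /χ/ must become voiced as well.
A voiced uvular fricative is [ʁ], so the surface segment is [ʁ].

[θəɢʁati]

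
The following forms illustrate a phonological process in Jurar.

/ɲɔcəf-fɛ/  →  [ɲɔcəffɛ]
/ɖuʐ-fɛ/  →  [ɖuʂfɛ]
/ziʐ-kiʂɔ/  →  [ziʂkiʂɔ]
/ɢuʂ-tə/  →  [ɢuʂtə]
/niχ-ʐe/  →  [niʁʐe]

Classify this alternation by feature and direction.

Comparing underlying and surface forms, /ʐ/ → [ʂ] is the alternation; the neighbouring /f/ is constant.
/ʐ/ is voiced while /f/ is voiceless; the output [ʂ] is voiceless, matching the trigger — so the feature that spreads is voicing.
Place and manner are unchanged, so the assimilation is partial, not total.
Checking the remaining alternations: /ʐ/ → [ʂ] before /k/ (voiced → voiceless, matching voiceless); /χ/ → [ʁ] before /ʐ/ (voiceless → voiced, matching voiced) — only voicing changes, and always toward the following segment.
Nothing changes in [ɲɔcəffɛ], [ɢuʂtə]: there the adjacent consonants already agree in voicing (/f/ and /f/ are both voiceless; /ʂ/ and /t/ are both voiceless), so these forms are consistent with the same rule.
The trigger is the following segment, so the direction is regressive (anticipatory).

regressive voicing assimilation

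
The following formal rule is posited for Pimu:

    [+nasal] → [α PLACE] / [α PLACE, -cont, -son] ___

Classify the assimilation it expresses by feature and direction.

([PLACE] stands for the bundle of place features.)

progressive place assimilation

The shared variable α links the value of the place features (abbreviated [PLACE]) on the target to the same value on the neighbouring segment, so place is the feature that assimilates.
The conditioning segment sits to the left of the focus bar, meaning the trigger precedes the segment that changes — progressive assimilation.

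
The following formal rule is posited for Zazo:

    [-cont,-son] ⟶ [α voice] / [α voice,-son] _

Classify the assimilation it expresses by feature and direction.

The rule copies [voice] from the environment onto the target, so the assimilating feature is voicing.
The conditioning segment sits to the left of the focus bar, meaning the trigger precedes the segment that changes — progressive assimilation.

progressive voicing assimilation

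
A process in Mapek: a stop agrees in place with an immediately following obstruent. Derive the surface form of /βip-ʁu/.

[βiqʁu]

The rule targets /p/ (voiceless bilabial stop), which sits before the trigger /ʁ/ (uvular).
The voiceless uvular stop is [q], so /p/ → [q].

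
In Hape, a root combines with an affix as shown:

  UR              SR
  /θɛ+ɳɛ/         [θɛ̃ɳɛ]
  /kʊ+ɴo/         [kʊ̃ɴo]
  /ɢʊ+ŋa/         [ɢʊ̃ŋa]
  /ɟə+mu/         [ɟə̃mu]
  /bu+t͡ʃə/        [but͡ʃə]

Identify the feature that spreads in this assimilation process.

nasality

The vowel /ɛ/ surfaces as nasalised [ɛ̃] next to the following nasal /ɳ/ — it has acquired the [+nasal] feature of its neighbour.
The other forms show the same pattern: /ʊ/ → [ʊ̃] before /ɴ/; /ʊ/ → [ʊ̃] before /ŋ/; /ə/ → [ə̃] before /m/ — each time a vowel is nasalised next to a following nasal.
No change occurs in [but͡ʃə] because the vowel at the boundary is adjacent to an oral consonant, not a nasal (/u/ next to /t͡ʃ/).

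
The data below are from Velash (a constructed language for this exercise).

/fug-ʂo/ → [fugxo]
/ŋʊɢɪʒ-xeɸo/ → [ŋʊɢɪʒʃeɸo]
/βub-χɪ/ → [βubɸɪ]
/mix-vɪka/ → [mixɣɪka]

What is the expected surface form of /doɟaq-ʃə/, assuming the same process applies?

The data show progressive place assimilation: /ʂ/ → [x] after /g/; /x/ → [ʃ] after /ʒ/; /χ/ → [ɸ] after /b/; /v/ → [ɣ] after /x/. In each pair only place changes, matching the preceding consonant, while manner and voice stay constant.
/ʃ/ is a voiceless postalveolar fricative. The preceding trigger /q/ is uvular, so /ʃ/ must become uvular as well.
The voiceless uvular fricative is [χ], so /ʃ/ → [χ].

[doɟaqχə]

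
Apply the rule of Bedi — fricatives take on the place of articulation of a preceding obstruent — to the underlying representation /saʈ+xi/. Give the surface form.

The rule targets /x/ (voiceless velar fricative), which sits after the trigger /ʈ/ (retroflex).
The voiceless retroflex fricative is [ʂ], so /x/ → [ʂ].

[saʈʂi]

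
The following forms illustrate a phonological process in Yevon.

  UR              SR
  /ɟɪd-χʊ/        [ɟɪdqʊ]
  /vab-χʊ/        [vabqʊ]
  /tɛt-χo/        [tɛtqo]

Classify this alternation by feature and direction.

progressive manner assimilation

Underlying /χ/ is realised as [q] next to /d/; /d/ itself does not change.
The change fricative → stop matches the manner of the preceding /d/, identifying this as manner assimilation.
Place and voice are unchanged, so the assimilation is partial, not total.
The other alternating forms pattern the same way: /χ/ → [q] after /b/ (fricative → stop, matching a stop); /χ/ → [q] after /t/ (fricative → stop, matching a stop) — only manner changes, and always toward the preceding segment.
The trigger is the preceding segment, so the direction is progressive (perseverative).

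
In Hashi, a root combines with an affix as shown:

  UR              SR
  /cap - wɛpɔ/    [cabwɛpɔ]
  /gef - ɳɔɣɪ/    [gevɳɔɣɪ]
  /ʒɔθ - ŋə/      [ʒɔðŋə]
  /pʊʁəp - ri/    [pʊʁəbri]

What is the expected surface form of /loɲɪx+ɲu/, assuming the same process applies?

[loɲɪɣɲu]

The data show regressive voicing assimilation: /p/ → [b] before /w/; /f/ → [v] before /ɳ/; /θ/ → [ð] before /ŋ/; /p/ → [b] before /r/. In each pair only voicing changes, matching the following consonant, while place and manner stay constant.
The rule targets /x/ (voiceless velar fricative), which sits before the trigger /ɲ/ (voiced).
A voiced velar fricative is [ɣ], so the surface segment is [ɣ].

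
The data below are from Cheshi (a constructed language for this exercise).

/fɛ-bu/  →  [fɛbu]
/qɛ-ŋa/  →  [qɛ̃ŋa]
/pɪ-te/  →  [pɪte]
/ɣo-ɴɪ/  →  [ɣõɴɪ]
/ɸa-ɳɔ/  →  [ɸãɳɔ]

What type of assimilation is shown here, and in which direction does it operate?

regressive nasality assimilation (vowel nasalisation)

The vowel /ɛ/ surfaces as nasalised [ɛ̃] next to the following nasal /ŋ/ — it has acquired the [+nasal] feature of its neighbour.
Likewise in the remaining data: /o/ → [õ] before /ɴ/; /a/ → [ã] before /ɳ/ — each time a vowel is nasalised next to a following nasal.
No change occurs in [fɛbu], [pɪte] because the vowel at the boundary is adjacent to an oral consonant, not a nasal (/ɛ/ next to /b/; /ɪ/ next to /t/).
Because the conditioning nasal is to the right of the vowel that changes, the process is regressive (anticipatory).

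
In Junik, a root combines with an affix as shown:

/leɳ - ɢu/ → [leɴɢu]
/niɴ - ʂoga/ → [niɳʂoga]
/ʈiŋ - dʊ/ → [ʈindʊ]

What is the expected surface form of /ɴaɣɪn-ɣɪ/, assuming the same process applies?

The data show regressive place assimilation: /ɳ/ → [ɴ] before /ɢ/; /ɴ/ → [ɳ] before /ʂ/; /ŋ/ → [n] before /d/. In each pair only place changes, matching the following consonant, while manner and voice stay constant.
The rule targets /n/ (voiced alveolar nasal), which sits before the trigger /ɣ/ (velar).
Changing only its place to velar gives [ŋ] — the voiced velar nasal.

[ɴaɣɪŋɣɪ]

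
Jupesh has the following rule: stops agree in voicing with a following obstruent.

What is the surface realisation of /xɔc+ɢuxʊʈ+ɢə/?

[xɔɟɢuxʊɖɢə]

The rule targets /c/ (voiceless palatal stop), which sits before the trigger /ɢ/ (voiced).
A voiced palatal stop is [ɟ], so the surface segment is [ɟ].
At the second juncture, /ʈ/ likewise becomes [ɖ] adjacent to /ɢ/.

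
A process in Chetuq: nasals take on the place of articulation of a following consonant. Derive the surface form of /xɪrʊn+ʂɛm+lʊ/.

The rule targets /n/ (voiced alveolar nasal), which sits before the trigger /ʂ/ (retroflex).
Changing only its place to retroflex gives [ɳ] — the voiced retroflex nasal.
The same rule applies at the second boundary: /m/ → [n] next to /l/.

[xɪrʊɳʂɛnlʊ]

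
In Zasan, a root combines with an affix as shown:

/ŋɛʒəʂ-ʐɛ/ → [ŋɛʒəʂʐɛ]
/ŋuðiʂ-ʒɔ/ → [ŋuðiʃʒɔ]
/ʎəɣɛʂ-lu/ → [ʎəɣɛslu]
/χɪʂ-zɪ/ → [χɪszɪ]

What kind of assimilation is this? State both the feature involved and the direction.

The segment that alternates is /ʂ/, which surfaces as [ʃ] when adjacent to /ʒ/.
/ʂ/ is retroflex while /ʒ/ is postalveolar; the output [ʃ] is postalveolar, matching the trigger — so the feature that spreads is place.
Manner and voice are unchanged, so the assimilation is partial, not total.
The same holds elsewhere in the data: /ʂ/ → [s] before /l/ (retroflex → alveolar, matching alveolar); /ʂ/ → [s] before /z/ (retroflex → alveolar, matching alveolar) — only place changes, and always toward the following segment.
Nothing changes in [ŋɛʒəʂʐɛ]: there the adjacent consonants already agree in place (/ʂ/ and /ʐ/ are both retroflex), so this form is consistent with the same rule.
Since the segment that changes precedes the conditioning segment, the assimilation is regressive.

regressive place assimilation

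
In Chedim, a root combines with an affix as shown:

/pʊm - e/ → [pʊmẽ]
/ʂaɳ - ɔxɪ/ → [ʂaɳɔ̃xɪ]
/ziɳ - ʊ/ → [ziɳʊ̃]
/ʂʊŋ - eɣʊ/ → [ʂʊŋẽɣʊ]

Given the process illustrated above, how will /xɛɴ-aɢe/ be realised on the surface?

[xɛɴãɢe]

The data show progressive nasality assimilation (vowel nasalisation): /e/ → [ẽ] after /m/; /ɔ/ → [ɔ̃] after /ɳ/; /ʊ/ → [ʊ̃] after /ɳ/; /e/ → [ẽ] after /ŋ/ — a vowel is nasalised by an immediately preceding nasal consonant.
/a/ sits next to the nasal /ɴ/ and is therefore nasalised to [ã].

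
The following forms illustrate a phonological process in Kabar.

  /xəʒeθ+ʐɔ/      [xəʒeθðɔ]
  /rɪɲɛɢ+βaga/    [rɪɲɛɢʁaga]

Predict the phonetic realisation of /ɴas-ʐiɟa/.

The data show progressive place assimilation: /ʐ/ → [ð] after /θ/; /β/ → [ʁ] after /ɢ/. In each pair only place changes, matching the preceding consonant, while manner and voice stay constant.
/ʐ/ is a voiced retroflex fricative. The preceding trigger /s/ is alveolar, so /ʐ/ must become alveolar as well.
A voiced alveolar fricative is [z], so the surface segment is [z].

[ɴasziɟa]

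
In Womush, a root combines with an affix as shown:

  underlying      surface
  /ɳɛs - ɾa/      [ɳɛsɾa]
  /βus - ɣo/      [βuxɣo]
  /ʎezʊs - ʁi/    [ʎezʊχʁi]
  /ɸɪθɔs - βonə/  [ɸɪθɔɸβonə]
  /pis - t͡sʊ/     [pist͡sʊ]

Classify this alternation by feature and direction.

The segment that alternates is /s/, which surfaces as [x] when adjacent to /ɣ/.
/s/ is alveolar while /ɣ/ is velar; the output [x] is velar, matching the trigger — so the feature that spreads is place.
Manner and voice are unchanged, so the assimilation is partial, not total.
The other alternating forms pattern the same way: /s/ → [χ] before /ʁ/ (alveolar → uvular, matching uvular); /s/ → [ɸ] before /β/ (alveolar → bilabial, matching bilabial) — only place changes, and always toward the following segment.
Nothing changes in [ɳɛsɾa], [pist͡sʊ]: there the adjacent consonants already agree in place (/s/ and /ɾ/ are both alveolar; /s/ and /t͡s/ are both alveolar), so these forms are consistent with the same rule.
The trigger is the following segment, so the direction is regressive (anticipatory).

regressive place assimilation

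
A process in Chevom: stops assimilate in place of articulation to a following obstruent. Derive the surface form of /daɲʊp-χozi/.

/p/ is a voiceless bilabial stop. The following trigger /χ/ is uvular, so /p/ must become uvular as well.
A voiceless uvular stop is [q], so the surface segment is [q].

[daɲʊqχozi]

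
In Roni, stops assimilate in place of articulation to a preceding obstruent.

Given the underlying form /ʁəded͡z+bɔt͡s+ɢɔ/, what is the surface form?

[ʁəded͡zdɔt͡sdɔ]

/b/ is a voiced bilabial stop. The preceding trigger /d͡z/ is alveolar, so /b/ must become alveolar as well.
A voiced alveolar stop is [d], so the surface segment is [d].
The same rule applies at the second boundary: /ɢ/ → [d] next to /t͡s/.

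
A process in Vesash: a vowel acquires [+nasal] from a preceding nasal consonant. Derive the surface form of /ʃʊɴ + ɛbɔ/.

/ɛ/ sits next to the nasal /ɴ/ and is therefore nasalised to [ɛ̃].

[ʃʊɴɛ̃bɔ]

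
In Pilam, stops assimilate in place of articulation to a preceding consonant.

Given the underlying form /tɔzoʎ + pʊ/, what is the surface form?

[tɔzoʎcʊ]

The rule targets /p/ (voiceless bilabial stop), which sits after the trigger /ʎ/ (palatal).
Changing only its place to palatal gives [c] — the voiceless palatal stop.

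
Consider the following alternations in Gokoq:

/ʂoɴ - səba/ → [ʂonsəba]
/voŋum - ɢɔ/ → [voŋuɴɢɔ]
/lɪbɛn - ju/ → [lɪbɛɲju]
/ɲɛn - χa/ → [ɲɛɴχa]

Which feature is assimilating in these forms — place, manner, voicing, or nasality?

Underlying /ɴ/ is realised as [n] next to /s/; /s/ itself does not change.
/ɴ/ is uvular while /s/ is alveolar; the output [n] is alveolar, matching the trigger — so the feature that spreads is place.
The same holds elsewhere in the data: /m/ → [ɴ] before /ɢ/ (bilabial → uvular, matching uvular); /n/ → [ɲ] before /j/ (alveolar → palatal, matching palatal); /n/ → [ɴ] before /χ/ (alveolar → uvular, matching uvular) — only place changes, and always toward the following segment.

place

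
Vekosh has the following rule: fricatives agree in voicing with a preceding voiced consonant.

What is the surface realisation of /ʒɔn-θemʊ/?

The rule targets /θ/ (voiceless dental fricative), which sits after the trigger /n/ (voiced).
The voiced dental fricative is [ð], so /θ/ → [ð].

[ʒɔnðemʊ]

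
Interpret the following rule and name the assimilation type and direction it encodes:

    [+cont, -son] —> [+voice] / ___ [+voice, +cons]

regressive voicing assimilation

The structural change is [+voice], and the conditioning segment [+voice, +cons] (a voiced consonant) is itself voiced, so the target comes to share the voicing of its neighbour — voicing assimilation.
The conditioning segment sits to the right of the focus bar, meaning the trigger follows the segment that changes — regressive assimilation.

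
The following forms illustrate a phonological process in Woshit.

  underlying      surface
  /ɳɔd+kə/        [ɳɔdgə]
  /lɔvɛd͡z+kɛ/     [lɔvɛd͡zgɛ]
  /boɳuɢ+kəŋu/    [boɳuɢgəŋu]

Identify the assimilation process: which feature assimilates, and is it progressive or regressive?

The segment that alternates is /k/, which surfaces as [g] when adjacent to /d/.
/k/ is voiceless while /d/ is voiced; the output [g] is voiced, matching the trigger — so the feature that spreads is voicing.
Place and manner are unchanged, so the assimilation is partial, not total.
The same holds elsewhere in the data: /k/ → [g] after /d͡z/ (voiceless → voiced, matching voiced); /k/ → [g] after /ɢ/ (voiceless → voiced, matching voiced) — only voicing changes, and always toward the preceding segment.
The trigger is the preceding segment, so the direction is progressive (perseverative).

progressive voicing assimilation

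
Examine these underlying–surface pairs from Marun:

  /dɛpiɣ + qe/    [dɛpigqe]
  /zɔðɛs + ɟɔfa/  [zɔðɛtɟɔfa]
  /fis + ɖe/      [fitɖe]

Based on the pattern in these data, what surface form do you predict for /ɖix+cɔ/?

The data show regressive manner assimilation: /ɣ/ → [g] before /q/; /s/ → [t] before /ɟ/; /s/ → [t] before /ɖ/. In each pair only manner changes, matching the following consonant, while place and voice stay constant.
/x/ is a voiceless velar fricative. The following trigger /c/ is a stop, so /x/ must become a stop as well.
Changing only its manner to stop gives [k] — the voiceless velar stop.

[ɖikcɔ]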